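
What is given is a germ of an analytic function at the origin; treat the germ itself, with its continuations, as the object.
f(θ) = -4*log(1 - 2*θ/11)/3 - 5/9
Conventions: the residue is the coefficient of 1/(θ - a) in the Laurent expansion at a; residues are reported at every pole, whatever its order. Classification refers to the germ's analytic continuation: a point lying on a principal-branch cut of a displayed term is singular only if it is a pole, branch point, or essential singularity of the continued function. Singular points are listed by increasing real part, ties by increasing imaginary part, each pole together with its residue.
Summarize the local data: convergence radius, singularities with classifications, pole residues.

Branch term (-4/3)*log(1 - θ/(11/2)): its argument vanishes at θ = 11/2, a logarithmic branch point, modulus 11/2.
The radius of convergence is the smallest modulus among the singular points: 11/2.

Radius of convergence at 0: 11/2.
At 11/2: a logarithmic branch point.


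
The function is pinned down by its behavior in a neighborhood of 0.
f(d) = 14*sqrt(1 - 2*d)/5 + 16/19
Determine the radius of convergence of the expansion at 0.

The radius of convergence is 1/2.

Branch term (14/5)*sqrt(1 - d/(1/2)): its argument vanishes at d = 1/2, a square-root branch point, modulus 1/2.
The radius of convergence is the smallest modulus among the singular points: 1/2.


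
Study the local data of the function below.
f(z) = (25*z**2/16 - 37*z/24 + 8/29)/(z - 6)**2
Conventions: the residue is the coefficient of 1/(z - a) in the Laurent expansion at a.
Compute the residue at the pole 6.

At the order-2 pole 6 set g(z) = (z - (6))^2*f(z) = 25*z**2/16 - 37*z/24 + 8/29.
Order-2 pole: residue = g'(a); g'(6) = 413/24, so the residue is 413/24.

The residue is 413/24.


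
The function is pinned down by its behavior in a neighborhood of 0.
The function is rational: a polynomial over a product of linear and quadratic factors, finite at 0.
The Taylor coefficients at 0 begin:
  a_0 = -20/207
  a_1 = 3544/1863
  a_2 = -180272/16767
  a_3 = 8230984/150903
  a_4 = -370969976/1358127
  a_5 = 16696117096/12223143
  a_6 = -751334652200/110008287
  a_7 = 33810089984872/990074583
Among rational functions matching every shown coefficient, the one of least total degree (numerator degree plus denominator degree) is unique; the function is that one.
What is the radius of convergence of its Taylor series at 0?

No rational of total degree below 4 reproduces all 8 coefficients; solving the [1/3] Pade equations on them gives f(y) = (6*y/5 - 2/23)/((y + 1/5)*(y**2 + 4*y + 9/2)), whose expansion matches every shown term.
Denominator factor (y + 1/5): pole of order 1 at -1/5, modulus 1/5.
Denominator factor (y**2 + 4*y + 9/2): discriminant -2, complex-conjugate roots (-2) + ((1/2)*sqrt(2))*i and (-2) - ((1/2)*sqrt(2))*i; poles of order 1, moduli (3/2)*sqrt(2) and (3/2)*sqrt(2).
The radius of convergence is the smallest modulus among the singular points: 1/5.

The radius of convergence is 1/5.


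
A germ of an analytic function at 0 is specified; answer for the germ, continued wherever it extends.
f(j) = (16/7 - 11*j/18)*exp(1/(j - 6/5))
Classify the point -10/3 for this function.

There is no denominator, hence no pole anywhere.
The essential point of exp(1/(j - (6/5))) is 6/5, not -10/3.
So the germ continues analytically to -10/3.

The point is a regular point.


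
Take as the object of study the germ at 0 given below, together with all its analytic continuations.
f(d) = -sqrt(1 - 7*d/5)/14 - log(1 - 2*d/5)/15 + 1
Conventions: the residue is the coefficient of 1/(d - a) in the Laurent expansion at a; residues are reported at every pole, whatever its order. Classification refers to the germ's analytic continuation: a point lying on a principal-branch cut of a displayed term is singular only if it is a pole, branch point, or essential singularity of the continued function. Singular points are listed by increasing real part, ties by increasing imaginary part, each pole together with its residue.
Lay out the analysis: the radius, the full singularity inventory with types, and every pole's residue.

Radius of convergence at 0: 5/7.
At 5/7: an algebraic (square-root) branch point.
At 5/2: a logarithmic branch point.

Branch term (-1/14)*sqrt(1 - d/(5/7)): its argument vanishes at d = 5/7, a square-root branch point, modulus 5/7.
Branch term (-1/15)*log(1 - d/(5/2)): its argument vanishes at d = 5/2, a logarithmic branch point, modulus 5/2.
The radius of convergence is the smallest modulus among the singular points: 5/7.
List the singular points by increasing real part (a conjugate pair: the negative imaginary part first).


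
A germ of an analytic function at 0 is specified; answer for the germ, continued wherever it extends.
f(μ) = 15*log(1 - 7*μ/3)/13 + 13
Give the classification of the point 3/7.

The term (15/13)*log(1 - μ/(3/7)) has argument 1 - 3/7/(3/7) = 0 at 3/7: a logarithmic (infinitely-sheeted) branch point; the remaining terms are analytic or single-valued there.

The point is a logarithmic branch point.


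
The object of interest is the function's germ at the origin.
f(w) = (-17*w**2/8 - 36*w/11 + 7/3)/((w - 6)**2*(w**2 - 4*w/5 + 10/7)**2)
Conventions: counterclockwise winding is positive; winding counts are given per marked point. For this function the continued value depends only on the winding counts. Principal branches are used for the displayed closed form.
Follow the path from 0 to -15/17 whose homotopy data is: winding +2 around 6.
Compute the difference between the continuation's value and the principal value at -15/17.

Continued minus principal equals 0.

The function is rational, hence single-valued: continuing it around any pole returns the same value, so the difference is 0.


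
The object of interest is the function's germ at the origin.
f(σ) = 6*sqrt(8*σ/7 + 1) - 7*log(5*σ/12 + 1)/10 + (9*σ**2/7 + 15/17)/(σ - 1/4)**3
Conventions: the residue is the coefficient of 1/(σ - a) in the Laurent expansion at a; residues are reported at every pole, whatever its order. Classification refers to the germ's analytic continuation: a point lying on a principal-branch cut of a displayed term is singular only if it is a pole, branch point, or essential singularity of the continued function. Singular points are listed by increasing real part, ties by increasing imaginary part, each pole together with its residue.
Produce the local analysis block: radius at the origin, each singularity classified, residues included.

Radius of convergence at 0: 1/4.
At -12/5: a logarithmic branch point.
At -7/8: an algebraic (square-root) branch point.
At 1/4: a pole of order 3; residue 9/7.

Denominator factor (σ - 1/4)^3: pole of order 3 at 1/4, modulus 1/4.
Branch term (6)*sqrt(1 - σ/(-7/8)): its argument vanishes at σ = -7/8, a square-root branch point, modulus 7/8.
Branch term (-7/10)*log(1 - σ/(-12/5)): its argument vanishes at σ = -12/5, a logarithmic branch point, modulus 12/5.
The radius of convergence is the smallest modulus among the singular points: 1/4.
The branch terms are analytic at 1/4 and contribute nothing to the residue; only the rational part matters.
At the order-3 pole 1/4 set g(σ) = (σ - (1/4))^3*(rational part) = 9*σ**2/7 + 15/17.
Order-3 pole: residue = g''(a)/2; g''(1/4) = 18/7, so the residue is 9/7.
List the singular points by increasing real part (a conjugate pair: the negative imaginary part first).


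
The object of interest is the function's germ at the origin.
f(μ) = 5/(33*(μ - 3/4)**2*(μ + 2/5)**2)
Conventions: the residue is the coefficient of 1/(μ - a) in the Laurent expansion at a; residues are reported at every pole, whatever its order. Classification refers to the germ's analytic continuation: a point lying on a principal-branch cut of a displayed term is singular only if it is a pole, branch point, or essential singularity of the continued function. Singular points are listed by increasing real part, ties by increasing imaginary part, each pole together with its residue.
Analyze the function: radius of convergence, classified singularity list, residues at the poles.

Denominator factor (μ + 2/5)^2: pole of order 2 at -2/5, modulus 2/5.
Denominator factor (μ - 3/4)^2: pole of order 2 at 3/4, modulus 3/4.
The radius of convergence is the smallest modulus among the singular points: 2/5.
At the order-2 pole -2/5 set g(μ) = (μ - (-2/5))^2*f(μ) = 5/(33*(μ - 3/4)**2).
Order-2 pole: residue = g'(a); g'(-2/5) = 80000/401511, so the residue is 80000/401511.
At the order-2 pole 3/4 set g(μ) = (μ - (3/4))^2*f(μ) = 5/(33*(μ + 2/5)**2).
Order-2 pole: residue = g'(a); g'(3/4) = -80000/401511, so the residue is -80000/401511.
List the singular points by increasing real part (a conjugate pair: the negative imaginary part first).

Radius of convergence at 0: 2/5.
At -2/5: a pole of order 2; residue 80000/401511.
At 3/4: a pole of order 2; residue -80000/401511.


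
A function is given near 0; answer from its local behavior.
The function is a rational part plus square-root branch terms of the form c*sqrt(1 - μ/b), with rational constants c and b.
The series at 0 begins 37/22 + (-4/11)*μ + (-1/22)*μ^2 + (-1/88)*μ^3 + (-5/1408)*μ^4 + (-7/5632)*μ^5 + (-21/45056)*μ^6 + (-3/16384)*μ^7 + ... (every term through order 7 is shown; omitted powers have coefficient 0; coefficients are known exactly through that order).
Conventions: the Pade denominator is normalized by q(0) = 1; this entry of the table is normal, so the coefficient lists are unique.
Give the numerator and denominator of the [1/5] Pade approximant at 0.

Taylor coefficients needed (read off): a_0 = 37/22, a_1 = -4/11, a_2 = -1/22, a_3 = -1/88, a_4 = -5/1408, a_5 = -7/5632, a_6 = -21/45056.
Write the denominator as Q(μ) = 1 + q1*μ + q2*μ^2 + q3*μ^3 + q4*μ^4 + q5*μ^5. Requiring Q*f - P = O(μ^7) with deg P <= 1 kills the coefficients of μ^2..μ^6 in Q*f:
  μ^2: a_2 + q1*a_1 + q2*a_0 = 0, i.e. -1/22 + (-4/11)*q1 + (37/22)*q2 = 0.
  μ^3: a_3 + q1*a_2 + q2*a_1 + q3*a_0 = 0, i.e. -1/88 + (-1/22)*q1 + (-4/11)*q2 + (37/22)*q3 = 0.
  μ^4: a_4 + q1*a_3 + q2*a_2 + q3*a_1 + q4*a_0 = 0, i.e. -5/1408 + (-1/88)*q1 + (-1/22)*q2 + (-4/11)*q3 + (37/22)*q4 = 0.
  μ^5: a_5 + q1*a_4 + q2*a_3 + q3*a_2 + q4*a_1 + q5*a_0 = 0, i.e. -7/5632 + (-5/1408)*q1 + (-1/88)*q2 + (-1/22)*q3 + (-4/11)*q4 + (37/22)*q5 = 0.
  μ^6: a_6 + q1*a_5 + q2*a_4 + q3*a_3 + q4*a_2 + q5*a_1 = 0, i.e. -21/45056 + (-7/5632)*q1 + (-5/1408)*q2 + (-1/88)*q3 + (-1/22)*q4 + (-4/11)*q5 = 0.
Solving this linear system: q1 = -52210455/236886248, q2 = -610802/29610781, q3 = -867033/236886248, q4 = -1376985/1895089984, q5 = -1845977/15160719872.
The numerator is Q*f truncated at degree 1: P0 = a_0 = 37/22; P1 = a_1 + q1*a_0 = -3826876819/5211497456.

The Pade approximant has numerator coefficients [37/22, -3826876819/5211497456]; denominator coefficients [1, -52210455/236886248, -610802/29610781, -867033/236886248, -1376985/1895089984, -1845977/15160719872].


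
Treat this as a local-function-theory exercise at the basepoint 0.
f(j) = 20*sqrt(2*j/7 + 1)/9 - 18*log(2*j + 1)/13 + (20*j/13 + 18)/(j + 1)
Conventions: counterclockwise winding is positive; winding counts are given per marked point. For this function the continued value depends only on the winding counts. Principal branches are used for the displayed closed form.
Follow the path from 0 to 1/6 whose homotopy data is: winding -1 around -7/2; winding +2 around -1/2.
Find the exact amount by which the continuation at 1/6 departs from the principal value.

The rational part is single-valued and drops out of the difference; each branch term changes only by its own monodromy.
(20/9)*sqrt(1 - j/(-7/2)): winding -1 is odd, the square root flips sign, contributing -2*(20/9)*sqrt(1 - (1/6)/(-7/2)) = -2*(20/9)*sqrt(22/21) = -(40/189)*sqrt(462).
(-18/13)*log(1 - j/(-1/2)): each positive loop around -1/2 adds 2*pi*i to the log, so winding +2 contributes (-18/13)*(2)*2*pi*i = -(72/13)*pi*i.
Summing the contributions at j = 1/6 gives (-(40/189)*sqrt(462)) - ((72/13)*pi)*i.

Continued minus principal equals (-(40/189)*sqrt(462)) - ((72/13)*pi)*i.


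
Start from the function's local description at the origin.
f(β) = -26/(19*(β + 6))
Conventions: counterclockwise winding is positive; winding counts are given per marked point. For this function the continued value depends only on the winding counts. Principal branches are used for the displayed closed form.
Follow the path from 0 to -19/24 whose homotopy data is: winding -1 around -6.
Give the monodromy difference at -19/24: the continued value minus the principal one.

The function is rational, hence single-valued: continuing it around any pole returns the same value, so the difference is 0.

Continued minus principal equals 0.


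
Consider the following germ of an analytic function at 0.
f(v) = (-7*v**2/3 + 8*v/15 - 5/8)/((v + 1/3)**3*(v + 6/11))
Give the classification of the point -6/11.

The point is a pole of order 1.

The denominator factor v + 6/11 vanishes at -6/11 and appears to the power 1; the numerator there equals -7793/4840, nonzero, and no other factor vanishes.
Hence a pole whose order is the multiplicity, 1.


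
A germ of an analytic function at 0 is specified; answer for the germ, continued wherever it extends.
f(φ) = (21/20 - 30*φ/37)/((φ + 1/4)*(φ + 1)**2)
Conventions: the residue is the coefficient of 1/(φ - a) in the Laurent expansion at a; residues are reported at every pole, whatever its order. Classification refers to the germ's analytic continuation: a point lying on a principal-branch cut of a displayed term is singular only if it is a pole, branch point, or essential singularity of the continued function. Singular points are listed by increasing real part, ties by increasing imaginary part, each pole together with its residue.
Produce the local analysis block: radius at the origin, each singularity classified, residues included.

Radius of convergence at 0: 1/4.
At -1: a pole of order 2; residue -412/185.
At -1/4: a pole of order 1; residue 412/185.

Denominator factor (φ + 1)^2: pole of order 2 at -1, modulus 1.
Denominator factor (φ + 1/4): pole of order 1 at -1/4, modulus 1/4.
The radius of convergence is the smallest modulus among the singular points: 1/4.
At the order-2 pole -1 set g(φ) = (φ - (-1))^2*f(φ) = (21/20 - 30*φ/37)/(φ + 1/4).
Order-2 pole: residue = g'(a); g'(-1) = -412/185, so the residue is -412/185.
At the order-1 pole -1/4 set g(φ) = (φ - (-1/4))*f(φ) = (21/20 - 30*φ/37)/(φ + 1)**2.
Simple pole: residue = g(a) at a = -1/4, which is 412/185.
List the singular points by increasing real part (a conjugate pair: the negative imaginary part first).


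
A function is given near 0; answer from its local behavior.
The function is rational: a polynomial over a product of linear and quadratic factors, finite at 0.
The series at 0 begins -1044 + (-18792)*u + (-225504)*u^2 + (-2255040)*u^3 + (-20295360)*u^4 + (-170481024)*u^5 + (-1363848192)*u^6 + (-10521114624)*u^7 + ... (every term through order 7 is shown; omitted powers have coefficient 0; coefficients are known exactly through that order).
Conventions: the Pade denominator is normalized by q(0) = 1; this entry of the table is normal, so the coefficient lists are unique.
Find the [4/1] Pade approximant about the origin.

The Pade approximant has numerator coefficients [-1044, -50112/5, -338256/5, -1804032/5, -1353024]; denominator coefficients [1, -42/5].

Taylor coefficients needed (read off): a_0 = -1044, a_1 = -18792, a_2 = -225504, a_3 = -2255040, a_4 = -20295360, a_5 = -170481024.
Write the denominator as Q(u) = 1 + q1*u. Requiring Q*f - P = O(u^6) with deg P <= 4 kills the coefficients of u^5..u^5 in Q*f:
  u^5: a_5 + q1*a_4 = 0, i.e. -170481024 + (-20295360)*q1 = 0.
Solving this linear system: q1 = -42/5.
The numerator is Q*f truncated at degree 4: P0 = a_0 = -1044; P1 = a_1 + q1*a_0 = -50112/5; P2 = a_2 + q1*a_1 = -338256/5; P3 = a_3 + q1*a_2 = -1804032/5; P4 = a_4 + q1*a_3 = -1353024.


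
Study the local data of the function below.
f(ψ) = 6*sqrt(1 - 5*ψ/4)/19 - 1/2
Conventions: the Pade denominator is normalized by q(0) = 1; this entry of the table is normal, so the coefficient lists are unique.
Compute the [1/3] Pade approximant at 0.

Taylor coefficients needed (expand at 0): a_0 = -7/38, a_1 = -15/76, a_2 = -75/1216, a_3 = -375/9728, a_4 = -9375/311296.
Write the denominator as Q(ψ) = 1 + q1*ψ + q2*ψ^2 + q3*ψ^3. Requiring Q*f - P = O(ψ^5) with deg P <= 1 kills the coefficients of ψ^2..ψ^4 in Q*f:
  ψ^2: a_2 + q1*a_1 + q2*a_0 = 0, i.e. -75/1216 + (-15/76)*q1 + (-7/38)*q2 = 0.
  ψ^3: a_3 + q1*a_2 + q2*a_1 + q3*a_0 = 0, i.e. -375/9728 + (-75/1216)*q1 + (-15/76)*q2 + (-7/38)*q3 = 0.
  ψ^4: a_4 + q1*a_3 + q2*a_2 + q3*a_1 = 0, i.e. -9375/311296 + (-375/9728)*q1 + (-75/1216)*q2 + (-15/76)*q3 = 0.
Solving this linear system: q1 = -1585/5408, q2 = -225/10816, q3 = -15375/173056.
The numerator is Q*f truncated at degree 1: P0 = a_0 = -7/38; P1 = a_1 + q1*a_0 = -29465/205504.

The Pade approximant has numerator coefficients [-7/38, -29465/205504]; denominator coefficients [1, -1585/5408, -225/10816, -15375/173056].


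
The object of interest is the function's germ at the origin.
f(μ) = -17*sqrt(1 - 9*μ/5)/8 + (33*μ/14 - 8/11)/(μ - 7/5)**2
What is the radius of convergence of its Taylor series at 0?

Denominator factor (μ - 7/5)^2: pole of order 2 at 7/5, modulus 7/5.
Branch term (-17/8)*sqrt(1 - μ/(5/9)): its argument vanishes at μ = 5/9, a square-root branch point, modulus 5/9.
The radius of convergence is the smallest modulus among the singular points: 5/9.

The radius of convergence is 5/9.


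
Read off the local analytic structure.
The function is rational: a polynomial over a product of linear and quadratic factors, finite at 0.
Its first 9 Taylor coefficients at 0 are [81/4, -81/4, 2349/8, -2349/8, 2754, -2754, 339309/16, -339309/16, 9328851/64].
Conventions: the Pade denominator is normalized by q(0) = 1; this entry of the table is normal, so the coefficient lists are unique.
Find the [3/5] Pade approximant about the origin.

The Pade approximant has numerator coefficients [81/4, 2673/80, 243/20, 2187/32]; denominator coefficients [1, 53/20, -45/4, -159/5, 135/4, 4293/40].

Taylor coefficients needed (read off): a_0 = 81/4, a_1 = -81/4, a_2 = 2349/8, a_3 = -2349/8, a_4 = 2754, a_5 = -2754, a_6 = 339309/16, a_7 = -339309/16, a_8 = 9328851/64.
Write the denominator as Q(η) = 1 + q1*η + q2*η^2 + q3*η^3 + q4*η^4 + q5*η^5. Requiring Q*f - P = O(η^9) with deg P <= 3 kills the coefficients of η^4..η^8 in Q*f:
  η^4: a_4 + q1*a_3 + q2*a_2 + q3*a_1 + q4*a_0 = 0, i.e. 2754 + (-2349/8)*q1 + (2349/8)*q2 + (-81/4)*q3 + (81/4)*q4 = 0.
  η^5: a_5 + q1*a_4 + q2*a_3 + q3*a_2 + q4*a_1 + q5*a_0 = 0, i.e. -2754 + (2754)*q1 + (-2349/8)*q2 + (2349/8)*q3 + (-81/4)*q4 + (81/4)*q5 = 0.
  η^6: a_6 + q1*a_5 + q2*a_4 + q3*a_3 + q4*a_2 + q5*a_1 = 0, i.e. 339309/16 + (-2754)*q1 + (2754)*q2 + (-2349/8)*q3 + (2349/8)*q4 + (-81/4)*q5 = 0.
  η^7: a_7 + q1*a_6 + q2*a_5 + q3*a_4 + q4*a_3 + q5*a_2 = 0, i.e. -339309/16 + (339309/16)*q1 + (-2754)*q2 + (2754)*q3 + (-2349/8)*q4 + (2349/8)*q5 = 0.
  η^8: a_8 + q1*a_7 + q2*a_6 + q3*a_5 + q4*a_4 + q5*a_3 = 0, i.e. 9328851/64 + (-339309/16)*q1 + (339309/16)*q2 + (-2754)*q3 + (2754)*q4 + (-2349/8)*q5 = 0.
Solving this linear system: q1 = 53/20, q2 = -45/4, q3 = -159/5, q4 = 135/4, q5 = 4293/40.
The numerator is Q*f truncated at degree 3: P0 = a_0 = 81/4; P1 = a_1 + q1*a_0 = 2673/80; P2 = a_2 + q1*a_1 + q2*a_0 = 243/20; P3 = a_3 + q1*a_2 + q2*a_1 + q3*a_0 = 2187/32.


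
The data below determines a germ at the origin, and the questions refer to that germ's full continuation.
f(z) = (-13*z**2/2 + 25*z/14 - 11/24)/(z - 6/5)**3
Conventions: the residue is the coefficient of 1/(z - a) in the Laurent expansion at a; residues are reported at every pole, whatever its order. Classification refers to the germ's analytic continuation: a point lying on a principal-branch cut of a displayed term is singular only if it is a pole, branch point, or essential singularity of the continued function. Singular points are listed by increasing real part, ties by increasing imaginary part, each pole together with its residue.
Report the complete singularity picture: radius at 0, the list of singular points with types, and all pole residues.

Radius of convergence at 0: 6/5.
At 6/5: a pole of order 3; residue -13/2.

Denominator factor (z - 6/5)^3: pole of order 3 at 6/5, modulus 6/5.
The radius of convergence is the smallest modulus among the singular points: 6/5.
At the order-3 pole 6/5 set g(z) = (z - (6/5))^3*f(z) = -13*z**2/2 + 25*z/14 - 11/24.
Order-3 pole: residue = g''(a)/2; g''(6/5) = -13, so the residue is -13/2.


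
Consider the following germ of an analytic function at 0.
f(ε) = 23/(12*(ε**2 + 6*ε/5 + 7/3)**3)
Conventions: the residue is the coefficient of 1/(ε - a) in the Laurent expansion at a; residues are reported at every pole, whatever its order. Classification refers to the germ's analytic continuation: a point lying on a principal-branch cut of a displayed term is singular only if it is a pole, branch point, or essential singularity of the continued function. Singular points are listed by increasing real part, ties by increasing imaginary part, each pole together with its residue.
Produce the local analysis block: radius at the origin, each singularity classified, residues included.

Denominator factor (ε**2 + 6*ε/5 + 7/3)^3: discriminant -592/75, complex-conjugate roots (-3/5) + ((2/15)*sqrt(111))*i and (-3/5) - ((2/15)*sqrt(111))*i; poles of order 3, moduli (1/3)*sqrt(21) and (1/3)*sqrt(21).
The radius of convergence is the smallest modulus among the singular points: (1/3)*sqrt(21).
The factor ε**2 + 6*ε/5 + 7/3 splits as (ε - a)(ε - a') with a = (-3/5) - ((2/15)*sqrt(111))*i, a' = (-3/5) + ((2/15)*sqrt(111))*i. At the order-3 pole a set g(ε) = (ε - a)^3*f(ε) = [23/12] / (ε - a')^3.
Order-3 pole: residue = g''(a)/2; g''((-3/5) - ((2/15)*sqrt(111))*i) = ((646875/51868672)*sqrt(111))*i, so the residue is ((646875/103737344)*sqrt(111))*i.
The factor ε**2 + 6*ε/5 + 7/3 splits as (ε - a)(ε - a') with a = (-3/5) + ((2/15)*sqrt(111))*i, a' = (-3/5) - ((2/15)*sqrt(111))*i. At the order-3 pole a set g(ε) = (ε - a)^3*f(ε) = [23/12] / (ε - a')^3.
Order-3 pole: residue = g''(a)/2; g''((-3/5) + ((2/15)*sqrt(111))*i) = -((646875/51868672)*sqrt(111))*i, so the residue is -((646875/103737344)*sqrt(111))*i.
List the singular points by increasing real part (a conjugate pair: the negative imaginary part first).

Radius of convergence at 0: (1/3)*sqrt(21).
At (-3/5) - ((2/15)*sqrt(111))*i: a pole of order 3; residue ((646875/103737344)*sqrt(111))*i.
At (-3/5) + ((2/15)*sqrt(111))*i: a pole of order 3; residue -((646875/103737344)*sqrt(111))*i.


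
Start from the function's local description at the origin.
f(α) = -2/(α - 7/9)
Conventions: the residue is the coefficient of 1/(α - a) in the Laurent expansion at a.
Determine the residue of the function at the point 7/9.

The residue is -2.

At the order-1 pole 7/9 set g(α) = (α - (7/9))*f(α) = -2.
Simple pole: residue = g(a) at a = 7/9, which is -2.


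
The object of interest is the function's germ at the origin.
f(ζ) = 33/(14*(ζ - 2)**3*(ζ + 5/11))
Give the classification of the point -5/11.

The denominator factor ζ + 5/11 vanishes at -5/11 and appears to the power 1; the numerator there equals 33/14, nonzero, and no other factor vanishes.
Hence a pole whose order is the multiplicity, 1.

The point is a pole of order 1.


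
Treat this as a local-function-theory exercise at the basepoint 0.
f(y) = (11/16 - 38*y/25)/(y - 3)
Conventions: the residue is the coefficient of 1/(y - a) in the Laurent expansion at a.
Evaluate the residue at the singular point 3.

The residue is -1549/400.

At the order-1 pole 3 set g(y) = (y - (3))*f(y) = 11/16 - 38*y/25.
Simple pole: residue = g(a) at a = 3, which is -1549/400.


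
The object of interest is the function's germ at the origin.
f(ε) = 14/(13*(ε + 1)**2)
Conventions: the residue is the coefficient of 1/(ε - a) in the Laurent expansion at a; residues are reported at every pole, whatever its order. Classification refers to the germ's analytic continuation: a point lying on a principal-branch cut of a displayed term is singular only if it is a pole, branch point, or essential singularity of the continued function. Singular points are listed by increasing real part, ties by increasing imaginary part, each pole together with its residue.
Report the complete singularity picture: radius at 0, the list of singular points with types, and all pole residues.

Denominator factor (ε + 1)^2: pole of order 2 at -1, modulus 1.
The radius of convergence is the smallest modulus among the singular points: 1.
At the order-2 pole -1 set g(ε) = (ε - (-1))^2*f(ε) = 14/13.
Order-2 pole: residue = g'(a); g'(-1) = 0, so the residue is 0.

Radius of convergence at 0: 1.
At -1: a pole of order 2; residue 0.


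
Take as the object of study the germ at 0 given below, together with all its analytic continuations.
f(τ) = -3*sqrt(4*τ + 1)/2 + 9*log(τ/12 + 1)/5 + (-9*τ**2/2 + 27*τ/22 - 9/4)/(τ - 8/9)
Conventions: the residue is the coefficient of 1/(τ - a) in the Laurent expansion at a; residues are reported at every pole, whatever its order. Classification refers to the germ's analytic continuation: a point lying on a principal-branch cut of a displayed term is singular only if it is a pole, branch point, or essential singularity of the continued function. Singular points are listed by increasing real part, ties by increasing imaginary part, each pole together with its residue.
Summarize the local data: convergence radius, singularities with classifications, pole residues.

Radius of convergence at 0: 1/4.
At -12: a logarithmic branch point.
At -1/4: an algebraic (square-root) branch point.
At 8/9: a pole of order 1; residue -1867/396.

Denominator factor (τ - 8/9): pole of order 1 at 8/9, modulus 8/9.
Branch term (-3/2)*sqrt(1 - τ/(-1/4)): its argument vanishes at τ = -1/4, a square-root branch point, modulus 1/4.
Branch term (9/5)*log(1 - τ/(-12)): its argument vanishes at τ = -12, a logarithmic branch point, modulus 12.
The radius of convergence is the smallest modulus among the singular points: 1/4.
The branch terms are analytic at 8/9 and contribute nothing to the residue; only the rational part matters.
At the order-1 pole 8/9 set g(τ) = (τ - (8/9))*(rational part) = -9*τ**2/2 + 27*τ/22 - 9/4.
Simple pole: residue = g(a) at a = 8/9, which is -1867/396.
List the singular points by increasing real part (a conjugate pair: the negative imaginary part first).


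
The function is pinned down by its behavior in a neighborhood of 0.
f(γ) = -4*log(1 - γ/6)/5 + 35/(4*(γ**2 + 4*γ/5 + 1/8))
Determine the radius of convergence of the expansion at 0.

Denominator factor (γ**2 + 4*γ/5 + 1/8): discriminant 7/50, real irrational roots -2/5 + (1/20)*sqrt(14) and -2/5 - (1/20)*sqrt(14); poles of order 1, moduli 2/5 - (1/20)*sqrt(14) and 2/5 + (1/20)*sqrt(14).
Branch term (-4/5)*log(1 - γ/(6)): its argument vanishes at γ = 6, a logarithmic branch point, modulus 6.
The radius of convergence is the smallest modulus among the singular points: 2/5 - (1/20)*sqrt(14).

The radius of convergence is 2/5 - (1/20)*sqrt(14).


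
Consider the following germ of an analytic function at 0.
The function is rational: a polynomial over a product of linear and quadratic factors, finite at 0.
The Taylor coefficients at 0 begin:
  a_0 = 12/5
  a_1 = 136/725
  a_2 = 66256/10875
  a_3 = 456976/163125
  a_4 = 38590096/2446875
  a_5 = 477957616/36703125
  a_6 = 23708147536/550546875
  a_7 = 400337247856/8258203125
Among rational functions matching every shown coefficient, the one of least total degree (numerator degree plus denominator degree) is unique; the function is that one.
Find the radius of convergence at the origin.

No rational of total degree below 4 reproduces all 8 coefficients; solving the [1/3] Pade equations on them gives f(n) = (-n/29 - 3)/((n + 3)*(n**2 + n/6 - 5/12)), whose expansion matches every shown term.
Denominator factor (n + 3): pole of order 1 at -3, modulus 3.
Denominator factor (n**2 + n/6 - 5/12): discriminant 61/36, real irrational roots -1/12 + (1/12)*sqrt(61) and -1/12 - (1/12)*sqrt(61); poles of order 1, moduli -1/12 + (1/12)*sqrt(61) and 1/12 + (1/12)*sqrt(61).
The radius of convergence is the smallest modulus among the singular points: -1/12 + (1/12)*sqrt(61).

The radius of convergence is -1/12 + (1/12)*sqrt(61).


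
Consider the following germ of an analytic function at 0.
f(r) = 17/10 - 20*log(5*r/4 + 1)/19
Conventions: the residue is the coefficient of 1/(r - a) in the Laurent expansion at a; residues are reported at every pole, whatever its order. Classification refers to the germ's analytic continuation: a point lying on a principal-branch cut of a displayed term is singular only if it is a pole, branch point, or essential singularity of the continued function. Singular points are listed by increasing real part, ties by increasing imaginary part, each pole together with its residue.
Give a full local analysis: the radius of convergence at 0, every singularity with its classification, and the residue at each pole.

Radius of convergence at 0: 4/5.
At -4/5: a logarithmic branch point.

Branch term (-20/19)*log(1 - r/(-4/5)): its argument vanishes at r = -4/5, a logarithmic branch point, modulus 4/5.
The radius of convergence is the smallest modulus among the singular points: 4/5.


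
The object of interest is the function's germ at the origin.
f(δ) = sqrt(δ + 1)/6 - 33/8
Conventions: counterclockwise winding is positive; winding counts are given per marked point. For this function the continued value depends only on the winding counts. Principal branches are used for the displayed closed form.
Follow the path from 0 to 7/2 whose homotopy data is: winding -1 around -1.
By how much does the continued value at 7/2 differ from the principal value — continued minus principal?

The rational part is single-valued and drops out of the difference; each branch term changes only by its own monodromy.
(1/6)*sqrt(1 - δ/(-1)): winding -1 is odd, the square root flips sign, contributing -2*(1/6)*sqrt(1 - (7/2)/(-1)) = -2*(1/6)*sqrt(9/2) = -(1/2)*sqrt(2).
Summing the contributions at δ = 7/2 gives -(1/2)*sqrt(2).

Continued minus principal equals -(1/2)*sqrt(2).


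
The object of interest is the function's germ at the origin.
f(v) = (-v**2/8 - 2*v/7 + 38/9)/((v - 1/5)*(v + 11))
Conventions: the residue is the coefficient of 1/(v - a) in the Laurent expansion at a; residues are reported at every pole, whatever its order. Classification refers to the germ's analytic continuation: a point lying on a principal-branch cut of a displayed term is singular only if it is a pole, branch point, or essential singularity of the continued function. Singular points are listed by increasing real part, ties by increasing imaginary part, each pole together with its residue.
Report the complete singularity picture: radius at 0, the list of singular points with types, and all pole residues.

Denominator factor (v - 1/5): pole of order 1 at 1/5, modulus 1/5.
Denominator factor (v + 11): pole of order 1 at -11, modulus 11.
The radius of convergence is the smallest modulus among the singular points: 1/5.
At the order-1 pole -11 set g(v) = (v - (-11))*f(v) = (-v**2/8 - 2*v/7 + 38/9)/(v - 1/5).
Simple pole: residue = g(a) at a = -11, which is 19555/28224.
At the order-1 pole 1/5 set g(v) = (v - (1/5))*f(v) = (-v**2/8 - 2*v/7 + 38/9)/(v + 11).
Simple pole: residue = g(a) at a = 1/5, which is 52417/141120.
List the singular points by increasing real part (a conjugate pair: the negative imaginary part first).

Radius of convergence at 0: 1/5.
At -11: a pole of order 1; residue 19555/28224.
At 1/5: a pole of order 1; residue 52417/141120.


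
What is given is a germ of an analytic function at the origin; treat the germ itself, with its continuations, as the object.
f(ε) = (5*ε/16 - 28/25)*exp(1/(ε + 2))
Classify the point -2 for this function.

The exponent 1/(ε - (-2)) has a pole at -2, so exp(1/(ε - (-2))) takes every nonzero value near it: an essential singularity (not a pole of any order).

The point is an essential singularity.


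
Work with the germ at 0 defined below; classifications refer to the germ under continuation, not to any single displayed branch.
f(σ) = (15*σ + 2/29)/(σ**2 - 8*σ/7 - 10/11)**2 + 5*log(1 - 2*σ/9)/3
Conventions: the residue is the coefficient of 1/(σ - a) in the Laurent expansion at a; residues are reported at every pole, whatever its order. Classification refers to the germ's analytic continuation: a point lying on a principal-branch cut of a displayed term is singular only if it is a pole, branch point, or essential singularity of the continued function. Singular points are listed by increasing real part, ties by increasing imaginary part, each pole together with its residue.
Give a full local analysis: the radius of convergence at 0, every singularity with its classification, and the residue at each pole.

Denominator factor (σ**2 - 8*σ/7 - 10/11)^2: discriminant 2664/539, real irrational roots 4/7 + (3/77)*sqrt(814) and 4/7 - (3/77)*sqrt(814); poles of order 2, moduli 4/7 + (3/77)*sqrt(814) and -4/7 + (3/77)*sqrt(814).
Branch term (5/3)*log(1 - σ/(9/2)): its argument vanishes at σ = 9/2, a logarithmic branch point, modulus 9/2.
The radius of convergence is the smallest modulus among the singular points: -4/7 + (3/77)*sqrt(814).
The branch term is analytic at 4/7 - (3/77)*sqrt(814) and contributes nothing to the residue; only the rational part matters.
The factor σ**2 - 8*σ/7 - 10/11 splits as (σ - a)(σ - a') with a = 4/7 - (3/77)*sqrt(814), a' = 4/7 + (3/77)*sqrt(814). At the order-2 pole a set g(σ) = (σ - a)^2*(rational part) = [15*σ + 2/29] / (σ - a')^2.
Order-2 pole: residue = g'(a); g'(4/7 - (3/77)*sqrt(814)) = (472703/8575416)*sqrt(814), so the residue is (472703/8575416)*sqrt(814).
The branch term is analytic at 4/7 + (3/77)*sqrt(814) and contributes nothing to the residue; only the rational part matters.
The factor σ**2 - 8*σ/7 - 10/11 splits as (σ - a)(σ - a') with a = 4/7 + (3/77)*sqrt(814), a' = 4/7 - (3/77)*sqrt(814). At the order-2 pole a set g(σ) = (σ - a)^2*(rational part) = [15*σ + 2/29] / (σ - a')^2.
Order-2 pole: residue = g'(a); g'(4/7 + (3/77)*sqrt(814)) = -(472703/8575416)*sqrt(814), so the residue is -(472703/8575416)*sqrt(814).
List the singular points by increasing real part (a conjugate pair: the negative imaginary part first).

Radius of convergence at 0: -4/7 + (3/77)*sqrt(814).
At 4/7 - (3/77)*sqrt(814): a pole of order 2; residue (472703/8575416)*sqrt(814).
At 4/7 + (3/77)*sqrt(814): a pole of order 2; residue -(472703/8575416)*sqrt(814).
At 9/2: a logarithmic branch point.


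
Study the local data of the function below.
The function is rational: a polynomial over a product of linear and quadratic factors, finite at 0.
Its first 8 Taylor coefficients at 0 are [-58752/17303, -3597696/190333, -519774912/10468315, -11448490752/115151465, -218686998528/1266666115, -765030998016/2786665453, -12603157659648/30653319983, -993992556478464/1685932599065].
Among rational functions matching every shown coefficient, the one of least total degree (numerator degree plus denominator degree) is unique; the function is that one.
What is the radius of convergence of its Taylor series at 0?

No rational of total degree below 5 reproduces all 8 coefficients; solving the [2/3] Pade equations on them gives f(σ) = (-σ**2/15 + 6*σ + 34/13)/(σ - 11/12)**3, whose expansion matches every shown term.
Denominator factor (σ - 11/12)^3: pole of order 3 at 11/12, modulus 11/12.
The radius of convergence is the smallest modulus among the singular points: 11/12.

The radius of convergence is 11/12.


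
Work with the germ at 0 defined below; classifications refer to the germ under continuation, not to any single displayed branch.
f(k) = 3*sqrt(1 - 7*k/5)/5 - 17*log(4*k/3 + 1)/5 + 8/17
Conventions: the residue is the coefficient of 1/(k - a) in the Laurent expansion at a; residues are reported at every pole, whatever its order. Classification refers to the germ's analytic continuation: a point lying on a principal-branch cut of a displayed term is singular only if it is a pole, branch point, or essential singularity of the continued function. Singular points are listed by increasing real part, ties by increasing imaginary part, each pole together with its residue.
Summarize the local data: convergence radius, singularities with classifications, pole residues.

Branch term (-17/5)*log(1 - k/(-3/4)): its argument vanishes at k = -3/4, a logarithmic branch point, modulus 3/4.
Branch term (3/5)*sqrt(1 - k/(5/7)): its argument vanishes at k = 5/7, a square-root branch point, modulus 5/7.
The radius of convergence is the smallest modulus among the singular points: 5/7.
List the singular points by increasing real part (a conjugate pair: the negative imaginary part first).

Radius of convergence at 0: 5/7.
At -3/4: a logarithmic branch point.
At 5/7: an algebraic (square-root) branch point.


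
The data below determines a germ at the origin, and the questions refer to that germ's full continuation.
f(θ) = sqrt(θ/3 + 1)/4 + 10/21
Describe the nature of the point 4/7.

The point is a regular point.

There is no denominator, hence no pole anywhere.
Branch term sqrt(1 - θ/(-3)): argument at 4/7 is 25/21, nonzero, so 4/7 is not its branch point (a point on a principal cut is still regular for the continued germ).
So the germ continues analytically to 4/7.


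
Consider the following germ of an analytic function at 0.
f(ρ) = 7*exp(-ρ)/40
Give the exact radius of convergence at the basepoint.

The factor exp(-ρ) is entire and contributes no finite singular point.
The polynomial part has no poles.
No finite singular points: the Taylor series at 0 converges everywhere.

The radius of convergence is infinite.


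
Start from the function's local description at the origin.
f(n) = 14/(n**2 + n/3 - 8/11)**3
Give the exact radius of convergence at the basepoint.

Denominator factor (n**2 + n/3 - 8/11)^3: discriminant 299/99, real irrational roots -1/6 + (1/66)*sqrt(3289) and -1/6 - (1/66)*sqrt(3289); poles of order 3, moduli -1/6 + (1/66)*sqrt(3289) and 1/6 + (1/66)*sqrt(3289).
The radius of convergence is the smallest modulus among the singular points: -1/6 + (1/66)*sqrt(3289).

The radius of convergence is -1/6 + (1/66)*sqrt(3289).


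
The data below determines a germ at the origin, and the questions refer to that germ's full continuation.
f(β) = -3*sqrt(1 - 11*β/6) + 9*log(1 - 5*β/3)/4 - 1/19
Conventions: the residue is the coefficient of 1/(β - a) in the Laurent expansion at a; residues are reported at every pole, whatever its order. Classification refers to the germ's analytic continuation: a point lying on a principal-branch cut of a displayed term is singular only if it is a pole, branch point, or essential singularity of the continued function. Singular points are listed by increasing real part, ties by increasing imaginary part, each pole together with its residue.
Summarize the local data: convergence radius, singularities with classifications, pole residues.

Branch term (-3)*sqrt(1 - β/(6/11)): its argument vanishes at β = 6/11, a square-root branch point, modulus 6/11.
Branch term (9/4)*log(1 - β/(3/5)): its argument vanishes at β = 3/5, a logarithmic branch point, modulus 3/5.
The radius of convergence is the smallest modulus among the singular points: 6/11.
List the singular points by increasing real part (a conjugate pair: the negative imaginary part first).

Radius of convergence at 0: 6/11.
At 6/11: an algebraic (square-root) branch point.
At 3/5: a logarithmic branch point.


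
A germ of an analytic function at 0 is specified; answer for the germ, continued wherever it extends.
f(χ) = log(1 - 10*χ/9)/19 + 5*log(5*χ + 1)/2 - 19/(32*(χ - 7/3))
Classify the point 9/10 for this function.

The term (1/19)*log(1 - χ/(9/10)) has argument 1 - 9/10/(9/10) = 0 at 9/10: a logarithmic (infinitely-sheeted) branch point; the remaining terms are analytic or single-valued there.

The point is a logarithmic branch point.
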